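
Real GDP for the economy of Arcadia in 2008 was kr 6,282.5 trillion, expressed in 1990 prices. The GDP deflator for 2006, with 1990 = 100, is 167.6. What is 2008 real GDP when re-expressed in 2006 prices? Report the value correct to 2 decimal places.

kr 10,529.47 trillion

Real GDP in 2006 prices = Real GDP in 1990 prices × (P_2006/P_1990) = 6282.5 × 1.676 = 10529.47.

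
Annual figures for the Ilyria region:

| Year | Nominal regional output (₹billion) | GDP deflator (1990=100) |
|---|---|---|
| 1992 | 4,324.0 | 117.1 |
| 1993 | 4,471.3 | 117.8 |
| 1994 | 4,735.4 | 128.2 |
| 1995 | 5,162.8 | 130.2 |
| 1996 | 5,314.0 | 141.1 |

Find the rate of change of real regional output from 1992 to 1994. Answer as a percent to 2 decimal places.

0.03%

Real regional output 1992 = 4324.0/1.171 = 3692.57.
Real regional output 1994 = 4735.4/1.282 = 3693.76.
Change = 3693.76/3692.57 − 1 = 0.0003.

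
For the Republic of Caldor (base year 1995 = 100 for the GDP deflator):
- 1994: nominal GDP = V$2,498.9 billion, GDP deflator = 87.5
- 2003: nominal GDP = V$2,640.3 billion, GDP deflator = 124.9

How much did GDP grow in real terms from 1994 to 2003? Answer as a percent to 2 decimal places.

-25.98%

Deflate each year: 1994 → 2498.9/0.875 = 2855.89; 2003 → 2640.3/1.249 = 2113.93.
So real GDP changed by 2113.93/2855.89 − 1 = -0.2598, i.e. -25.98%.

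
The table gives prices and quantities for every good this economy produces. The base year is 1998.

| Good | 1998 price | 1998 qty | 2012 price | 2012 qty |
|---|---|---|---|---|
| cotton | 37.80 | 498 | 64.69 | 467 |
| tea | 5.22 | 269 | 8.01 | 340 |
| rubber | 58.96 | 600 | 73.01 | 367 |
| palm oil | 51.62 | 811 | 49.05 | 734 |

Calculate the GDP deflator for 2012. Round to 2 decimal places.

121.25

Nominal GDP 2012 = 64.69·467 + 8.01·340 + 73.01·367 + 49.05·734 = 95731.00.
Real GDP 2012 (at 1998 prices) = 37.80·467 + 5.22·340 + 58.96·367 + 51.62·734 = 78954.80.
Deflator = Nominal/Real × 100 = 95731.00/78954.80 × 100 = 121.248.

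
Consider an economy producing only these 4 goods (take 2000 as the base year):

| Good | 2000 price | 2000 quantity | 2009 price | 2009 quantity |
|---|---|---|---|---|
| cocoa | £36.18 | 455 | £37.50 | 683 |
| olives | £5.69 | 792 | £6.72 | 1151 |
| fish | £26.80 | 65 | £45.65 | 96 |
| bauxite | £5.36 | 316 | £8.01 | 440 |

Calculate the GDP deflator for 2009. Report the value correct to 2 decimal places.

Nominal GDP 2009 = 37.50·683 + 6.72·1151 + 45.65·96 + 8.01·440 = 41254.02.
Real GDP 2009 (at 2000 prices) = 36.18·683 + 5.69·1151 + 26.80·96 + 5.36·440 = 36191.33.
Deflator = Nominal/Real × 100 = 41254.02/36191.33 × 100 = 113.989.

113.99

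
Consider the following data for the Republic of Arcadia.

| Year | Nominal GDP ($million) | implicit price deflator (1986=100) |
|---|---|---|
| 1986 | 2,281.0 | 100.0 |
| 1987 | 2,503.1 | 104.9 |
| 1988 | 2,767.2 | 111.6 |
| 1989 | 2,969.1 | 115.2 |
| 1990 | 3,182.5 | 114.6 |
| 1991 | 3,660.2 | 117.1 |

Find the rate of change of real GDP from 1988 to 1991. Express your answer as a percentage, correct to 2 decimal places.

Real GDP 1988 = 2767.2/1.116 = 2479.57.
Real GDP 1991 = 3660.2/1.171 = 3125.70.
Change = 3125.70/2479.57 − 1 = 0.2606.

26.06%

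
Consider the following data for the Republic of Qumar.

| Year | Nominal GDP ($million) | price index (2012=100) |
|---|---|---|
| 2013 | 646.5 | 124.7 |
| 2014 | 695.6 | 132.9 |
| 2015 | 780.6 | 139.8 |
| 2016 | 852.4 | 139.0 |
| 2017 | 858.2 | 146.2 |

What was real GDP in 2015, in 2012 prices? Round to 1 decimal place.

Real GDP 2015 = 780.6 / 1.398 = 558.37.

$558.4 million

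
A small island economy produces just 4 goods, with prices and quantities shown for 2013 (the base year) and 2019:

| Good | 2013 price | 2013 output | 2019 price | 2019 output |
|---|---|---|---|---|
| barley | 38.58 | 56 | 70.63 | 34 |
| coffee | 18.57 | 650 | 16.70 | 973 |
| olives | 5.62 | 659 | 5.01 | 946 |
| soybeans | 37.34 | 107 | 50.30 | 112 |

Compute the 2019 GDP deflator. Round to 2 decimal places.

100.50

Nominal GDP 2019 = 70.63·34 + 16.70·973 + 5.01·946 + 50.30·112 = 29023.58.
Real GDP 2019 (at 2013 prices) = 38.58·34 + 18.57·973 + 5.62·946 + 37.34·112 = 28878.93.
Deflator = Nominal/Real × 100 = 29023.58/28878.93 × 100 = 100.501.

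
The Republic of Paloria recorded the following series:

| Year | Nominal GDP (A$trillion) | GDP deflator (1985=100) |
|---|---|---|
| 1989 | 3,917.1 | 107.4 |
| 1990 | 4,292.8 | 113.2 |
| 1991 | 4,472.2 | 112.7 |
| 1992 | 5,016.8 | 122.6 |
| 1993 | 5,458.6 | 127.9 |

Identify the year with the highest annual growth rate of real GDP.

1991

1990: real = 4292.8/1.132 = 3792.23; growth vs 1989 (3647.21) = 3.98%.
1991: real = 4472.2/1.127 = 3968.23; growth vs 1990 (3792.23) = 4.64%.
1992: real = 5016.8/1.226 = 4092.01; growth vs 1991 (3968.23) = 3.12%.
1993: real = 5458.6/1.279 = 4267.87; growth vs 1992 (4092.01) = 4.30%.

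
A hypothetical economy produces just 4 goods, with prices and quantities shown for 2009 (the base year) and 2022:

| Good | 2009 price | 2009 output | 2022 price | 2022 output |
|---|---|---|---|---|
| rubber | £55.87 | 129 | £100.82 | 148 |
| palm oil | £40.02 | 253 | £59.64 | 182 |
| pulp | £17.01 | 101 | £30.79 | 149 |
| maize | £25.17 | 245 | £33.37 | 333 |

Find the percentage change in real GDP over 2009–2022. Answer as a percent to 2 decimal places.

Real GDP 2009 = Nominal GDP 2009 = 55.87·129 + 40.02·253 + 17.01·101 + 25.17·245 = 25216.95.
Real GDP 2022 (at 2009 prices) = 55.87·148 + 40.02·182 + 17.01·149 + 25.17·333 = 26468.50.
Real growth = 26468.50/25216.95 − 1 = 0.0496.

4.96%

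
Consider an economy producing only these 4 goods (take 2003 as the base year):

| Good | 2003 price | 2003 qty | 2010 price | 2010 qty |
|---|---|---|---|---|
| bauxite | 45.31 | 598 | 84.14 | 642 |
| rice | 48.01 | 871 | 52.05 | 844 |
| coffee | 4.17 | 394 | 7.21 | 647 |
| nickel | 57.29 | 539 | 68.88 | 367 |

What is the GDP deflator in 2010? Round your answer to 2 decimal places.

Nominal GDP 2010 = 84.14·642 + 52.05·844 + 7.21·647 + 68.88·367 = 127891.91.
Real GDP 2010 (at 2003 prices) = 45.31·642 + 48.01·844 + 4.17·647 + 57.29·367 = 93332.88.
Deflator = Nominal/Real × 100 = 127891.91/93332.88 × 100 = 137.028.

137.03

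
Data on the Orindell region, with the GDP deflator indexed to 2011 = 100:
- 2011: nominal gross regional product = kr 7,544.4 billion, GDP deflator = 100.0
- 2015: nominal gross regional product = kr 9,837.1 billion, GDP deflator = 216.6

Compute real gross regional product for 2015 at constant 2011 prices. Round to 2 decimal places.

Real gross regional product = Nominal / (GDP deflator/100) = 9837.1 / 2.166 = 4541.60.

kr 4,541.60 billion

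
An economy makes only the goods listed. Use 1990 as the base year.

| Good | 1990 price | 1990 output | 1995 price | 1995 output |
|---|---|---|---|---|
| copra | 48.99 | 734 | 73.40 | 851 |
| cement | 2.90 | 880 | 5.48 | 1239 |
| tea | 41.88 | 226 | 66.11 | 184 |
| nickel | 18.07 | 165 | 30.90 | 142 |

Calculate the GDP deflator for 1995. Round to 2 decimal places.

154.45

Nominal GDP 1995 = 73.40·851 + 5.48·1239 + 66.11·184 + 30.90·142 = 85805.16.
Real GDP 1995 (at 1990 prices) = 48.99·851 + 2.90·1239 + 41.88·184 + 18.07·142 = 55555.45.
Deflator = Nominal/Real × 100 = 85805.16/55555.45 × 100 = 154.450.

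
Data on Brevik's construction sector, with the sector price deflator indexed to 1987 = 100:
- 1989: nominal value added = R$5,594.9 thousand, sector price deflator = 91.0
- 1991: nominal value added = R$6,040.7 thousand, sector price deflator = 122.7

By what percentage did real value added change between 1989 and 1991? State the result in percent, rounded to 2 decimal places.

Deflate each year: 1989 → 5594.9/0.910 = 6148.24; 1991 → 6040.7/1.227 = 4923.15.
So real value added changed by 4923.15/6148.24 − 1 = -0.1993, i.e. -19.93%.

-19.93%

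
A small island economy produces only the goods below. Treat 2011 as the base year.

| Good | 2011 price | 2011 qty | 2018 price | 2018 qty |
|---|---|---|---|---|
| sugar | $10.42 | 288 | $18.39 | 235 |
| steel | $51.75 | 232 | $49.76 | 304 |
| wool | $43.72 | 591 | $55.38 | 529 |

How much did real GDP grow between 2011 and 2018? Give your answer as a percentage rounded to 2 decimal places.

1.13%

Real GDP 2011 = Nominal GDP 2011 = 10.42·288 + 51.75·232 + 43.72·591 = 40845.48.
Real GDP 2018 (at 2011 prices) = 10.42·235 + 51.75·304 + 43.72·529 = 41308.58.
Real growth = 41308.58/40845.48 − 1 = 0.0113.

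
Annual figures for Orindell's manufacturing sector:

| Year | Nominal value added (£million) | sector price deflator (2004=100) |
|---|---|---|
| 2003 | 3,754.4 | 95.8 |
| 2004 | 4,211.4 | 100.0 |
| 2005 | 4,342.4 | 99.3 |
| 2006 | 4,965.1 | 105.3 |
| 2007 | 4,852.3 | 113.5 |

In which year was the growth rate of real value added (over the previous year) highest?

2004: real = 4211.4/1.000 = 4211.40; growth vs 2003 (3919.00) = 7.46%.
2005: real = 4342.4/0.993 = 4373.01; growth vs 2004 (4211.40) = 3.84%.
2006: real = 4965.1/1.053 = 4715.19; growth vs 2005 (4373.01) = 7.82%.
2007: real = 4852.3/1.135 = 4275.15; growth vs 2006 (4715.19) = -9.33%.

2006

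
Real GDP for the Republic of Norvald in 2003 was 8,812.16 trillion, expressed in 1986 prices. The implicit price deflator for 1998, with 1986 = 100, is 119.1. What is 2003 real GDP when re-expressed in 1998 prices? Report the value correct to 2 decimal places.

10,495.28 trillion

Real GDP in 1998 prices = Real GDP in 1986 prices × (P_1998/P_1986) = 8812.16 × 1.191 = 10495.28.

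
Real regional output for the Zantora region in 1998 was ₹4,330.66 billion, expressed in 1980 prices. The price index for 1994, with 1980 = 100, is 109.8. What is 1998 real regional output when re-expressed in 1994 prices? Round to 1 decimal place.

Real regional output in 1994 prices = Real regional output in 1980 prices × (P_1994/P_1980) = 4330.66 × 1.098 = 4755.06.

₹4,755.1 billion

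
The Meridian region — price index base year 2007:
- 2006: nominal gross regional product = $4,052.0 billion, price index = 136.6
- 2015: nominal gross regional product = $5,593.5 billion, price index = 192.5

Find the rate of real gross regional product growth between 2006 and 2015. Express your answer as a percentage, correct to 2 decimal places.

-2.04%

Deflate each year: 2006 → 4052.0/1.366 = 2966.33; 2015 → 5593.5/1.925 = 2905.71.
So real gross regional product changed by 2905.71/2966.33 − 1 = -0.0204, i.e. -2.04%.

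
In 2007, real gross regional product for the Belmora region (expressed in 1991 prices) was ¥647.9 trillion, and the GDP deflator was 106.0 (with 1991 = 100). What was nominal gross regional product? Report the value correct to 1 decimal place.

Nominal gross regional product = Real × (GDP deflator/100) = 647.9 × 1.060 = 686.77.

¥686.8 trillion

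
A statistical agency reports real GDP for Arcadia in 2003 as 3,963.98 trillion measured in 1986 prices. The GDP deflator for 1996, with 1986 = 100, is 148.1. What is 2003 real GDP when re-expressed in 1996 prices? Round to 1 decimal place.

5,870.7 trillion

Real GDP in 1996 prices = Real GDP in 1986 prices × (P_1996/P_1986) = 3963.98 × 1.481 = 5870.65.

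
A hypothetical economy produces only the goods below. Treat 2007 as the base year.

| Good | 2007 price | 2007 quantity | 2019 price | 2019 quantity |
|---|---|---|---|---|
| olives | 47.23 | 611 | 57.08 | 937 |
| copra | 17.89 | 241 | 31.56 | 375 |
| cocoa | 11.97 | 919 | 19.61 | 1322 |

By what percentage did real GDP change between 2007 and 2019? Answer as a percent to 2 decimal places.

51.21%

Real GDP 2007 = Nominal GDP 2007 = 47.23·611 + 17.89·241 + 11.97·919 = 44169.45.
Real GDP 2019 (at 2007 prices) = 47.23·937 + 17.89·375 + 11.97·1322 = 66787.60.
Real growth = 66787.60/44169.45 − 1 = 0.5121.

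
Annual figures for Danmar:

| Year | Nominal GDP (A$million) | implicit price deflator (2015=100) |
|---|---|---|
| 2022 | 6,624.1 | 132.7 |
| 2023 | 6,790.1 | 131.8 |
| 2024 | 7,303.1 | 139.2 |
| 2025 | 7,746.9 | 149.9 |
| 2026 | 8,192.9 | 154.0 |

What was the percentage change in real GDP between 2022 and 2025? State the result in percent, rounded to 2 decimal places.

3.53%

Real GDP 2022 = 6624.1/1.327 = 4991.79.
Real GDP 2025 = 7746.9/1.499 = 5168.05.
Change = 5168.05/4991.79 − 1 = 0.0353.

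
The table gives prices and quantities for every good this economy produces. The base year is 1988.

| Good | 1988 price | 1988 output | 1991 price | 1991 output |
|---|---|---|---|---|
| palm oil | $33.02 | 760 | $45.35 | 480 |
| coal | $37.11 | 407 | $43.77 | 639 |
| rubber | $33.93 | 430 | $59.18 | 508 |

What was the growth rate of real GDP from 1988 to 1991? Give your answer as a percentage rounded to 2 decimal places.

3.67%

Real GDP 1988 = Nominal GDP 1988 = 33.02·760 + 37.11·407 + 33.93·430 = 54788.87.
Real GDP 1991 (at 1988 prices) = 33.02·480 + 37.11·639 + 33.93·508 = 56799.33.
Real growth = 56799.33/54788.87 − 1 = 0.0367.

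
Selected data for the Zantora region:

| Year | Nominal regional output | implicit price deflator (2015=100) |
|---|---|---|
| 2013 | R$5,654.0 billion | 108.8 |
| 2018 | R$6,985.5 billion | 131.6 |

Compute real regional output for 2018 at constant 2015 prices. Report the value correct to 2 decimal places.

Real regional output = Nominal / (implicit price deflator/100) = 6985.5 / 1.316 = 5308.13.

R$5,308.13 billion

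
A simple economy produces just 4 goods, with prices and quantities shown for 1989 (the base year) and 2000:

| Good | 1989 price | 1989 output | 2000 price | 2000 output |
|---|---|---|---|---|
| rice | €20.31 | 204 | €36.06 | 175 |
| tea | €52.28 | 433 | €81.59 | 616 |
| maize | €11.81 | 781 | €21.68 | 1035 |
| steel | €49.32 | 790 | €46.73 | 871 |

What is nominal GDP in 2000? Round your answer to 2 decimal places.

€119710.57

Nominal GDP 2000 = Σ (p_2000 × q_2000) = 36.06·175 + 81.59·616 + 21.68·1035 + 46.73·871 = 119710.57.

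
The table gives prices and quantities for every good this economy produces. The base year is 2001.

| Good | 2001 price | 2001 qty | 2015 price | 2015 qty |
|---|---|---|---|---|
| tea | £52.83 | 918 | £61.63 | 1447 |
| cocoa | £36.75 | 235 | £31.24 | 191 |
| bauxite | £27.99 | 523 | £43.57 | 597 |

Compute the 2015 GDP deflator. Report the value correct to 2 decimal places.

Nominal GDP 2015 = 61.63·1447 + 31.24·191 + 43.57·597 = 121156.74.
Real GDP 2015 (at 2001 prices) = 52.83·1447 + 36.75·191 + 27.99·597 = 100174.29.
Deflator = Nominal/Real × 100 = 121156.74/100174.29 × 100 = 120.946.

120.95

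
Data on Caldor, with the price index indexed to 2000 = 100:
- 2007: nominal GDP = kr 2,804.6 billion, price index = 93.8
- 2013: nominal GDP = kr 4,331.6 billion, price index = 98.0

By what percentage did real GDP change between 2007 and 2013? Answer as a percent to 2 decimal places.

Real GDP 2007 = 2804.6 / 0.938 = 2989.98.
Real GDP 2013 = 4331.6 / 0.980 = 4420.00.
Real growth = 4420.00 / 2989.98 − 1 = 0.4783.

47.83%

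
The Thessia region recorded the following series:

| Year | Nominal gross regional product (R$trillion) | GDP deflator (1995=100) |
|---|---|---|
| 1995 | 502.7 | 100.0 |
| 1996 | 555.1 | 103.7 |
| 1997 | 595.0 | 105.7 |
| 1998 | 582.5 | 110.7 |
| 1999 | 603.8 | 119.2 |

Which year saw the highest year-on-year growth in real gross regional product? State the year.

1996: real = 555.1/1.037 = 535.29; growth vs 1995 (502.70) = 6.48%.
1997: real = 595.0/1.057 = 562.91; growth vs 1996 (535.29) = 5.16%.
1998: real = 582.5/1.107 = 526.20; growth vs 1997 (562.91) = -6.52%.
1999: real = 603.8/1.192 = 506.54; growth vs 1998 (526.20) = -3.74%.

1996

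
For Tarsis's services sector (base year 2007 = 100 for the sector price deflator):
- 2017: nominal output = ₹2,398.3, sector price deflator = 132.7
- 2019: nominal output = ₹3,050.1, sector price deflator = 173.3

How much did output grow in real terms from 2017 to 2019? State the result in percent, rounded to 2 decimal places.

-2.62%

Deflate each year: 2017 → 2398.3/1.327 = 1807.31; 2019 → 3050.1/1.733 = 1760.01.
So real output changed by 1760.01/1807.31 − 1 = -0.0262, i.e. -2.62%.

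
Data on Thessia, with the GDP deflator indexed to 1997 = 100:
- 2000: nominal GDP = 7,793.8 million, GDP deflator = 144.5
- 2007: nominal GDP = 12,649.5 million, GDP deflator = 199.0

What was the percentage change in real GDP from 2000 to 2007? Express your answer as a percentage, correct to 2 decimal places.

17.85%

Deflate each year: 2000 → 7793.8/1.445 = 5393.63; 2007 → 12649.5/1.990 = 6356.53.
So real GDP changed by 6356.53/5393.63 − 1 = 0.1785, i.e. 17.85%.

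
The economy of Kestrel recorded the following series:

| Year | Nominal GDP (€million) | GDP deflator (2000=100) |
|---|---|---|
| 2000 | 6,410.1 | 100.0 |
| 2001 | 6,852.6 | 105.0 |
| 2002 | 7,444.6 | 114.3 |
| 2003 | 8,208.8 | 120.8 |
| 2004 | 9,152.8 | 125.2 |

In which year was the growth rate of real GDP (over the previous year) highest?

2001: real = 6852.6/1.050 = 6526.29; growth vs 2000 (6410.10) = 1.81%.
2002: real = 7444.6/1.143 = 6513.21; growth vs 2001 (6526.29) = -0.20%.
2003: real = 8208.8/1.208 = 6795.36; growth vs 2002 (6513.21) = 4.33%.
2004: real = 9152.8/1.252 = 7310.54; growth vs 2003 (6795.36) = 7.58%.

2004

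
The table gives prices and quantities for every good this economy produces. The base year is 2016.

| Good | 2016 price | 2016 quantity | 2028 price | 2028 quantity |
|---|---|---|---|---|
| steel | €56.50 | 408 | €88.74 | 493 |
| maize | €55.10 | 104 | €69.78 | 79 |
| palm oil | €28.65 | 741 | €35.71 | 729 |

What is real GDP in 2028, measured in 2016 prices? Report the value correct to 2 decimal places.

€53093.25

Real GDP 2028 = Σ (p_2016 × q_2028) = 56.50·493 + 55.10·79 + 28.65·729 = 53093.25.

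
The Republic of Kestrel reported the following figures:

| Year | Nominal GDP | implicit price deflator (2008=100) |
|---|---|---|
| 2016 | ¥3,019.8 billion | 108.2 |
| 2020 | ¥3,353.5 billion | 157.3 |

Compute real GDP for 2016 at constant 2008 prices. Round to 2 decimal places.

¥2,790.94 billion

Real GDP = Nominal / (implicit price deflator/100) = 3019.8 / 1.082 = 2790.94.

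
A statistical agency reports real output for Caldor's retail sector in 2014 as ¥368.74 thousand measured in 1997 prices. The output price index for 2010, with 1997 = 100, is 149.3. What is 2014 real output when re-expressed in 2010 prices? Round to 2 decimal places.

Real output in 2010 prices = Real output in 1997 prices × (P_2010/P_1997) = 368.74 × 1.493 = 550.53.

¥550.53 thousand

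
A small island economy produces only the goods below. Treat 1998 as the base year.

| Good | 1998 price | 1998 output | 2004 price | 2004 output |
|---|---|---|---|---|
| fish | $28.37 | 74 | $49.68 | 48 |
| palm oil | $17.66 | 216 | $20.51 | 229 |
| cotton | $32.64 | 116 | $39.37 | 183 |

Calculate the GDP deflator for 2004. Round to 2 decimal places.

Nominal GDP 2004 = 49.68·48 + 20.51·229 + 39.37·183 = 14286.14.
Real GDP 2004 (at 1998 prices) = 28.37·48 + 17.66·229 + 32.64·183 = 11379.02.
Deflator = Nominal/Real × 100 = 14286.14/11379.02 × 100 = 125.548.

125.55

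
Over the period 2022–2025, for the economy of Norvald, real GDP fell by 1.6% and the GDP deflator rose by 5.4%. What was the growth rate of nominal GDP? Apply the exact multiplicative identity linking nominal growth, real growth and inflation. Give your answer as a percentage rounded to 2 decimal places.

3.71%

(1 + g_nom) = (1 + g_real)(1 + π) = 0.9840 × 1.0540 = 1.03714.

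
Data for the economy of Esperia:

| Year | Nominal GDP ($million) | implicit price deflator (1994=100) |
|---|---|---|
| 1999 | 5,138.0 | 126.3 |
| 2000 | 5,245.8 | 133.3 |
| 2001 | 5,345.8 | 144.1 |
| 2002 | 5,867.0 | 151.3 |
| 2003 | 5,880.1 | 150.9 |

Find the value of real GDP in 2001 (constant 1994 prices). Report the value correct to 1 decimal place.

$3,709.8 million

Real GDP 2001 = 5345.8 / 1.441 = 3709.78.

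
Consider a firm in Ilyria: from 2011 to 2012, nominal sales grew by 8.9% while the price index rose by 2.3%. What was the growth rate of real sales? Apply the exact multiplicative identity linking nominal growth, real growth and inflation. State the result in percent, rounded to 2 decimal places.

(1 + g_nom) = (1 + g_real)(1 + π), so g_real = 1.0890 / 1.0230 − 1 = 0.06452.

6.45%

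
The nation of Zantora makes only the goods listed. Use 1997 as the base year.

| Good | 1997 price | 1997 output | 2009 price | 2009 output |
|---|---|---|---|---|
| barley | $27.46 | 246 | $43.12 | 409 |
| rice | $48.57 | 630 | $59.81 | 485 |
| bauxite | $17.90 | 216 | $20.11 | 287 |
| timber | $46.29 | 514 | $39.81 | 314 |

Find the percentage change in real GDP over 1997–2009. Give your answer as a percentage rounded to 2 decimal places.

-16.23%

Real GDP 1997 = Nominal GDP 1997 = 27.46·246 + 48.57·630 + 17.90·216 + 46.29·514 = 65013.72.
Real GDP 2009 (at 1997 prices) = 27.46·409 + 48.57·485 + 17.90·287 + 46.29·314 = 54459.95.
Real growth = 54459.95/65013.72 − 1 = -0.1623.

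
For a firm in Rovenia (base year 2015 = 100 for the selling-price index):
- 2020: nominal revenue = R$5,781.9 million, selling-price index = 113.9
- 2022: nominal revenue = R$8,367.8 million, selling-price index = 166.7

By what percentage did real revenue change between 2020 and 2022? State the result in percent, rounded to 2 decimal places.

Deflate each year: 2020 → 5781.9/1.139 = 5076.29; 2022 → 8367.8/1.667 = 5019.68.
So real revenue changed by 5019.68/5076.29 − 1 = -0.0112, i.e. -1.12%.

-1.12%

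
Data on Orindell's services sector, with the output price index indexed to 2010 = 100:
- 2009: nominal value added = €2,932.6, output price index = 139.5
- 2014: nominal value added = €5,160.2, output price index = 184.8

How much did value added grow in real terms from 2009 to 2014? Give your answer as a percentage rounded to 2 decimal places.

32.83%

Deflate each year: 2009 → 2932.6/1.395 = 2102.22; 2014 → 5160.2/1.848 = 2792.32.
So real value added changed by 2792.32/2102.22 − 1 = 0.3283, i.e. 32.83%.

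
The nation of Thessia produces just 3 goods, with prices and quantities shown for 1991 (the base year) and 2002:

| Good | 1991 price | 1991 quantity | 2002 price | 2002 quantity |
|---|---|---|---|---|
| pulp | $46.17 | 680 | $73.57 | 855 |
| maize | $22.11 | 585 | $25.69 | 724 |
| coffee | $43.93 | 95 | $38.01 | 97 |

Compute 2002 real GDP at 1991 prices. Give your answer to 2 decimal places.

$59744.20

Real GDP 2002 = Σ (p_1991 × q_2002) = 46.17·855 + 22.11·724 + 43.93·97 = 59744.20.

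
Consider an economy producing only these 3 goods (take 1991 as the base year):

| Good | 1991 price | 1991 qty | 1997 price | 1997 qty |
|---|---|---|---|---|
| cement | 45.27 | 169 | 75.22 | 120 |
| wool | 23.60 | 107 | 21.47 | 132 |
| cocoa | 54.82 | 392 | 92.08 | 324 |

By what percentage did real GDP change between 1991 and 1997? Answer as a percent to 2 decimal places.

Real GDP 1991 = Nominal GDP 1991 = 45.27·169 + 23.60·107 + 54.82·392 = 31665.27.
Real GDP 1997 (at 1991 prices) = 45.27·120 + 23.60·132 + 54.82·324 = 26309.28.
Real growth = 26309.28/31665.27 − 1 = -0.1691.

-16.91%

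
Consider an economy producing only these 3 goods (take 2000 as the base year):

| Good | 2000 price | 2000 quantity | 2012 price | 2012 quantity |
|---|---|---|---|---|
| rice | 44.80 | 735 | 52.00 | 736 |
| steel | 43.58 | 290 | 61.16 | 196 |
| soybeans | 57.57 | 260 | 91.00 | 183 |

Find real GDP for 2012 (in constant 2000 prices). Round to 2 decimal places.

Real GDP 2012 = Σ (p_2000 × q_2012) = 44.80·736 + 43.58·196 + 57.57·183 = 52049.79.

52049.79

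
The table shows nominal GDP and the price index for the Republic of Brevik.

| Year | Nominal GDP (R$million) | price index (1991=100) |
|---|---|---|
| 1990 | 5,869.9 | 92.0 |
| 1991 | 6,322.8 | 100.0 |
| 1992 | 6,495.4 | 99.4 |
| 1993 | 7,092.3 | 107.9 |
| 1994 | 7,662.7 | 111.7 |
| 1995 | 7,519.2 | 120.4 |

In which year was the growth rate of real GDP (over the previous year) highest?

1991: real = 6322.8/1.000 = 6322.80; growth vs 1990 (6380.33) = -0.90%.
1992: real = 6495.4/0.994 = 6534.61; growth vs 1991 (6322.80) = 3.35%.
1993: real = 7092.3/1.079 = 6573.03; growth vs 1992 (6534.61) = 0.59%.
1994: real = 7662.7/1.117 = 6860.07; growth vs 1993 (6573.03) = 4.37%.
1995: real = 7519.2/1.204 = 6245.18; growth vs 1994 (6860.07) = -8.96%.

1994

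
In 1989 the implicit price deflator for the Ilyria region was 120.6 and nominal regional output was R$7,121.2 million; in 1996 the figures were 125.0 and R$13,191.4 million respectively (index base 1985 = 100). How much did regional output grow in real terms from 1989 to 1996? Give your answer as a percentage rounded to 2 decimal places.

78.72%

Real regional output 1989 = 7121.2 / 1.206 = 5904.81.
Real regional output 1996 = 13191.4 / 1.250 = 10553.12.
Real growth = 10553.12 / 5904.81 − 1 = 0.7872.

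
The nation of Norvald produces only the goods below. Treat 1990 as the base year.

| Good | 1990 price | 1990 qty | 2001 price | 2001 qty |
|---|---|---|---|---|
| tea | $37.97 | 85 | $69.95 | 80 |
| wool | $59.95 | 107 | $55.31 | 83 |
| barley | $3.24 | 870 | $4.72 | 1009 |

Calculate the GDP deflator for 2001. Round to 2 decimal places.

Nominal GDP 2001 = 69.95·80 + 55.31·83 + 4.72·1009 = 14949.21.
Real GDP 2001 (at 1990 prices) = 37.97·80 + 59.95·83 + 3.24·1009 = 11282.61.
Deflator = Nominal/Real × 100 = 14949.21/11282.61 × 100 = 132.498.

132.50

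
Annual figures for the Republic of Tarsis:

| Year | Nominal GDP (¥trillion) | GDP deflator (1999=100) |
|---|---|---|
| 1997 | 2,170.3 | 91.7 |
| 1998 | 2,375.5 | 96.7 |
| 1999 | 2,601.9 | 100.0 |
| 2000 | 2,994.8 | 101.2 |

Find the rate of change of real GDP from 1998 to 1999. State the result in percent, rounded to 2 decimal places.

5.92%

Real GDP 1998 = 2375.5/0.967 = 2456.57.
Real GDP 1999 = 2601.9/1.000 = 2601.90.
Change = 2601.90/2456.57 − 1 = 0.0592.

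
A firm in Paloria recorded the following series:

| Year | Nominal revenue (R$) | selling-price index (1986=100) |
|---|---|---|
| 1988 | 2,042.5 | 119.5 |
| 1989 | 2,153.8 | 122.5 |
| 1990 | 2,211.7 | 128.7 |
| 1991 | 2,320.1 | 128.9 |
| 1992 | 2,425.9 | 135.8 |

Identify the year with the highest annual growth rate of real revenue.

1989: real = 2153.8/1.225 = 1758.20; growth vs 1988 (1709.21) = 2.87%.
1990: real = 2211.7/1.287 = 1718.49; growth vs 1989 (1758.20) = -2.26%.
1991: real = 2320.1/1.289 = 1799.92; growth vs 1990 (1718.49) = 4.74%.
1992: real = 2425.9/1.358 = 1786.38; growth vs 1991 (1799.92) = -0.75%.

1991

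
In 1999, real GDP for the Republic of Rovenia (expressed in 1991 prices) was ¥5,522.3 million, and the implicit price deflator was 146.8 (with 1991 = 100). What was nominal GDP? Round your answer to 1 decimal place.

Nominal GDP = Real × (implicit price deflator/100) = 5522.3 × 1.468 = 8106.74.

¥8,106.7 million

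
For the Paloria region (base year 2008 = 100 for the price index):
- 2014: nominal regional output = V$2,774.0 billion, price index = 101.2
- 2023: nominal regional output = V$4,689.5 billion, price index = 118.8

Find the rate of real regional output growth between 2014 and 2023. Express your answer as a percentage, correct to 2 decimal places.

44.01%

Deflate each year: 2014 → 2774.0/1.012 = 2741.11; 2023 → 4689.5/1.188 = 3947.39.
So real regional output changed by 3947.39/2741.11 − 1 = 0.4401, i.e. 44.01%.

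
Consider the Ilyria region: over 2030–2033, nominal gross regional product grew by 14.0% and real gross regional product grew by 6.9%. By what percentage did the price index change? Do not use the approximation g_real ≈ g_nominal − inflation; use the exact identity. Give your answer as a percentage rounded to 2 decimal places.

(1 + g_nom) = (1 + g_real)(1 + π), so π = 1.1400 / 1.0690 − 1 = 0.06642.

6.64%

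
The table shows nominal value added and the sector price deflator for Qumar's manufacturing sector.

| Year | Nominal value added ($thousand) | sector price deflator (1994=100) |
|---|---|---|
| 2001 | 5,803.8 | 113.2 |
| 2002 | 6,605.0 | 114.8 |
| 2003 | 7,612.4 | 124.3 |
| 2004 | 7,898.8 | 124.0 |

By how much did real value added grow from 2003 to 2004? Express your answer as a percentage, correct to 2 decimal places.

4.01%

Real value added 2003 = 7612.4/1.243 = 6124.22.
Real value added 2004 = 7898.8/1.240 = 6370.00.
Change = 6370.00/6124.22 − 1 = 0.0401.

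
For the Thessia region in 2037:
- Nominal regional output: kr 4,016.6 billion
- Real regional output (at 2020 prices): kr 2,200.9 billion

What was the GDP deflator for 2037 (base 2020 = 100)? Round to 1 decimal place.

GDP deflator = (Nominal / Real) × 100 = 4016.6 / 2200.9 × 100 = 182.50.

182.5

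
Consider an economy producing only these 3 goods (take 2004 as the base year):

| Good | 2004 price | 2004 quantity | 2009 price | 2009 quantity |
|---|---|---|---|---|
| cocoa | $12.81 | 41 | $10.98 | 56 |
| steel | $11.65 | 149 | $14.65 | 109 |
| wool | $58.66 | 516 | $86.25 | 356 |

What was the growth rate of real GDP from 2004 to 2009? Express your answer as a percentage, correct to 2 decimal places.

-29.69%

Real GDP 2004 = Nominal GDP 2004 = 12.81·41 + 11.65·149 + 58.66·516 = 32529.62.
Real GDP 2009 (at 2004 prices) = 12.81·56 + 11.65·109 + 58.66·356 = 22870.17.
Real growth = 22870.17/32529.62 − 1 = -0.2969.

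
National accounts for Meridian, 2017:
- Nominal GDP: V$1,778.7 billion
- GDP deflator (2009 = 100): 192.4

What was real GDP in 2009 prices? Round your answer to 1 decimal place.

Real GDP = Nominal / (GDP deflator/100) = 1778.7 / 1.924 = 924.48.

V$924.5 billion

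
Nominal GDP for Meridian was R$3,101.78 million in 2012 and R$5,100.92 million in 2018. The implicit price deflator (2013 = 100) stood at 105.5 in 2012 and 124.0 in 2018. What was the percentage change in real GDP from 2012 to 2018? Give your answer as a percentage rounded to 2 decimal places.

Deflate each year: 2012 → 3101.78/1.055 = 2940.08; 2018 → 5100.92/1.240 = 4113.65.
So real GDP changed by 4113.65/2940.08 − 1 = 0.3992, i.e. 39.92%.

39.92%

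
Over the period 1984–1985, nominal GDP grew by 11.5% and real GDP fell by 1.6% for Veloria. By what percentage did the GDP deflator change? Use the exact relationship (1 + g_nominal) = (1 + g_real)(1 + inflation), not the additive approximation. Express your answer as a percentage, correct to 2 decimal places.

13.31%

(1 + g_nom) = (1 + g_real)(1 + π), so π = 1.1150 / 0.9840 − 1 = 0.13313.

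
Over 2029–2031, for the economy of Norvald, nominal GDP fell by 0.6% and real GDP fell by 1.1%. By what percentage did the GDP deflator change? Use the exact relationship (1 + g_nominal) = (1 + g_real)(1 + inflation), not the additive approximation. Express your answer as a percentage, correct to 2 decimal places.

0.51%

(1 + g_nom) = (1 + g_real)(1 + π), so π = 0.9940 / 0.9890 − 1 = 0.00506.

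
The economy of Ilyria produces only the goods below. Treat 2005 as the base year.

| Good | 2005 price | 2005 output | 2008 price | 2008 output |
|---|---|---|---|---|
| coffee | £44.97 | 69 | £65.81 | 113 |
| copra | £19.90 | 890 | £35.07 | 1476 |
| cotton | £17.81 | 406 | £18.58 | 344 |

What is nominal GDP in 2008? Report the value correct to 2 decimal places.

Nominal GDP 2008 = Σ (p_2008 × q_2008) = 65.81·113 + 35.07·1476 + 18.58·344 = 65591.37.

£65591.37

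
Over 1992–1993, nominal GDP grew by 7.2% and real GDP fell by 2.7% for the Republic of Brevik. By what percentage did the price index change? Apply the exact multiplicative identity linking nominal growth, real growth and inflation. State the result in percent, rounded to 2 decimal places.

(1 + g_nom) = (1 + g_real)(1 + π), so π = 1.0720 / 0.9730 − 1 = 0.10175.

10.17%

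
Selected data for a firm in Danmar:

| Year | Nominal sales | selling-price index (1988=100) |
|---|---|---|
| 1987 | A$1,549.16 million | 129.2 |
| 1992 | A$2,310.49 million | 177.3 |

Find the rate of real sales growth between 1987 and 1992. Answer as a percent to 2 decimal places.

8.68%

Real sales 1987 = 1549.16 / 1.292 = 1199.04.
Real sales 1992 = 2310.49 / 1.773 = 1303.15.
Real growth = 1303.15 / 1199.04 − 1 = 0.0868.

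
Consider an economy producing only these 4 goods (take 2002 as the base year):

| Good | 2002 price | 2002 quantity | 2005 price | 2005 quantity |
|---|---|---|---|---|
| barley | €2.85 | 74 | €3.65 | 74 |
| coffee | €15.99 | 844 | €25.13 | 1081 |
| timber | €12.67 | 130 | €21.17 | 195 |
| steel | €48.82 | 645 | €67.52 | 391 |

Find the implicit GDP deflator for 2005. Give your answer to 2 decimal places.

Nominal GDP 2005 = 3.65·74 + 25.13·1081 + 21.17·195 + 67.52·391 = 57964.10.
Real GDP 2005 (at 2002 prices) = 2.85·74 + 15.99·1081 + 12.67·195 + 48.82·391 = 39055.36.
Deflator = Nominal/Real × 100 = 57964.10/39055.36 × 100 = 148.415.

148.42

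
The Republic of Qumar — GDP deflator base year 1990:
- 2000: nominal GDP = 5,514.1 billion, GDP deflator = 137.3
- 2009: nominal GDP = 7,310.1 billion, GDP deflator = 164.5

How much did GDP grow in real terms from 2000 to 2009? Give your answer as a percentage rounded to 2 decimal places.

10.65%

Deflate each year: 2000 → 5514.1/1.373 = 4016.10; 2009 → 7310.1/1.645 = 4443.83.
So real GDP changed by 4443.83/4016.10 − 1 = 0.1065, i.e. 10.65%.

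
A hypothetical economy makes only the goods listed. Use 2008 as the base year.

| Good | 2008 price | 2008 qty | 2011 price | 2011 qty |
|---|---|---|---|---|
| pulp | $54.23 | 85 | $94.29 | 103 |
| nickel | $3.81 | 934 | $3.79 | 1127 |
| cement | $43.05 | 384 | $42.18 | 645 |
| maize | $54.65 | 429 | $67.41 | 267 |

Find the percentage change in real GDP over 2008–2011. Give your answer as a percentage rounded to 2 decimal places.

8.50%

Real GDP 2008 = Nominal GDP 2008 = 54.23·85 + 3.81·934 + 43.05·384 + 54.65·429 = 48144.14.
Real GDP 2011 (at 2008 prices) = 54.23·103 + 3.81·1127 + 43.05·645 + 54.65·267 = 52238.36.
Real growth = 52238.36/48144.14 − 1 = 0.0850.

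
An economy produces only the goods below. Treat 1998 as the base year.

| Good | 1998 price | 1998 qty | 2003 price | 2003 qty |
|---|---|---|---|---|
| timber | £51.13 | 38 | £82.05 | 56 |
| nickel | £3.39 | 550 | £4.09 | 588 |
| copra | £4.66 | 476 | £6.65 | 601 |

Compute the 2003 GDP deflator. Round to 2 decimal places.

Nominal GDP 2003 = 82.05·56 + 4.09·588 + 6.65·601 = 10996.37.
Real GDP 2003 (at 1998 prices) = 51.13·56 + 3.39·588 + 4.66·601 = 7657.26.
Deflator = Nominal/Real × 100 = 10996.37/7657.26 × 100 = 143.607.

143.61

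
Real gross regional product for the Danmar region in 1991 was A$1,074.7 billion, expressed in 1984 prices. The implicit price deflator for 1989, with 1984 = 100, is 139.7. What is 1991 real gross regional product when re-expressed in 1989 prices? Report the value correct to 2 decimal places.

Real gross regional product in 1989 prices = Real gross regional product in 1984 prices × (P_1989/P_1984) = 1074.7 × 1.397 = 1501.36.

A$1,501.36 billion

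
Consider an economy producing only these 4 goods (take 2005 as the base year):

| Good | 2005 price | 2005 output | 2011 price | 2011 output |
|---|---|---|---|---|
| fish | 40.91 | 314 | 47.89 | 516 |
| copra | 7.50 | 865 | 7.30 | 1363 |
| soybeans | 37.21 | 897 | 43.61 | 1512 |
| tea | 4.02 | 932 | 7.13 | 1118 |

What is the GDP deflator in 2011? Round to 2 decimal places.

117.90

Nominal GDP 2011 = 47.89·516 + 7.30·1363 + 43.61·1512 + 7.13·1118 = 108570.80.
Real GDP 2011 (at 2005 prices) = 40.91·516 + 7.50·1363 + 37.21·1512 + 4.02·1118 = 92087.94.
Deflator = Nominal/Real × 100 = 108570.80/92087.94 × 100 = 117.899.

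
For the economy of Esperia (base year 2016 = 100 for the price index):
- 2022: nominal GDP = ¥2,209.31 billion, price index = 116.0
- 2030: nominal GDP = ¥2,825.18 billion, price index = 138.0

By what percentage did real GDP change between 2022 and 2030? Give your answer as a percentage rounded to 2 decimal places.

Deflate each year: 2022 → 2209.31/1.160 = 1904.58; 2030 → 2825.18/1.380 = 2047.23.
So real GDP changed by 2047.23/1904.58 − 1 = 0.0749, i.e. 7.49%.

7.49%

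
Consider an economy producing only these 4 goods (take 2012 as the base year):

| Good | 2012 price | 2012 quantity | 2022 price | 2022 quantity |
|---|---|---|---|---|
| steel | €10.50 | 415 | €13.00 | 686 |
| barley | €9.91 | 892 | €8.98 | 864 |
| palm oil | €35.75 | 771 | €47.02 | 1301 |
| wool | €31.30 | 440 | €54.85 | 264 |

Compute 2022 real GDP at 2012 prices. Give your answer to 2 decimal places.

€70539.19

Real GDP 2022 = Σ (p_2012 × q_2022) = 10.50·686 + 9.91·864 + 35.75·1301 + 31.30·264 = 70539.19.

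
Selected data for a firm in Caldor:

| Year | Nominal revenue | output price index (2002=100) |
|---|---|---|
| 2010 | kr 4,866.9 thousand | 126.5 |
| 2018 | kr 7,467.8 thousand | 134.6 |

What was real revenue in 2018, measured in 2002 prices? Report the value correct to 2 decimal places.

Real revenue = Nominal / (output price index/100) = 7467.8 / 1.346 = 5548.14.

kr 5,548.14 thousand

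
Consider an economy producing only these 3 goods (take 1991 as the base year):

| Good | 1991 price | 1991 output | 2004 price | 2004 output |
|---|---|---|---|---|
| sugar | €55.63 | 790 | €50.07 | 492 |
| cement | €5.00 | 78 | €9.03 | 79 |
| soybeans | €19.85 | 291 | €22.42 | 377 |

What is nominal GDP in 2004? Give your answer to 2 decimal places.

Nominal GDP 2004 = Σ (p_2004 × q_2004) = 50.07·492 + 9.03·79 + 22.42·377 = 33800.15.

€33800.15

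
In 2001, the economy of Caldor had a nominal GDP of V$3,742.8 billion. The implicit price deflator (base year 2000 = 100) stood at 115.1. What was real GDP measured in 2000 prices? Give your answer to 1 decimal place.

V$3,251.8 billion

Real GDP = Nominal / (implicit price deflator/100) = 3742.8 / 1.151 = 3251.78.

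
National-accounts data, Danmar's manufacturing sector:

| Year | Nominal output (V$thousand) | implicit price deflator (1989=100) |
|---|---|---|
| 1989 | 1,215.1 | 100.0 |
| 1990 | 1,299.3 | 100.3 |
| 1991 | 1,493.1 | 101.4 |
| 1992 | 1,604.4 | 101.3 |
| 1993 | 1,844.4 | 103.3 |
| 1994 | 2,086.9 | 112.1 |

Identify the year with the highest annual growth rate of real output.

1991

1990: real = 1299.3/1.003 = 1295.41; growth vs 1989 (1215.10) = 6.61%.
1991: real = 1493.1/1.014 = 1472.49; growth vs 1990 (1295.41) = 13.67%.
1992: real = 1604.4/1.013 = 1583.81; growth vs 1991 (1472.49) = 7.56%.
1993: real = 1844.4/1.033 = 1785.48; growth vs 1992 (1583.81) = 12.73%.
1994: real = 2086.9/1.121 = 1861.64; growth vs 1993 (1785.48) = 4.27%.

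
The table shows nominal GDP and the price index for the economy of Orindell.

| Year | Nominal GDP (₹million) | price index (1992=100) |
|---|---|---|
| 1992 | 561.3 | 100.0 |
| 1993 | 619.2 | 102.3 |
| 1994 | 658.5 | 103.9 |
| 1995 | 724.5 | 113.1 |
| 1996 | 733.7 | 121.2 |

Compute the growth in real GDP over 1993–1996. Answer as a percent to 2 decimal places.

0.01%

Real GDP 1993 = 619.2/1.023 = 605.28.
Real GDP 1996 = 733.7/1.212 = 605.36.
Change = 605.36/605.28 − 1 = 0.0001.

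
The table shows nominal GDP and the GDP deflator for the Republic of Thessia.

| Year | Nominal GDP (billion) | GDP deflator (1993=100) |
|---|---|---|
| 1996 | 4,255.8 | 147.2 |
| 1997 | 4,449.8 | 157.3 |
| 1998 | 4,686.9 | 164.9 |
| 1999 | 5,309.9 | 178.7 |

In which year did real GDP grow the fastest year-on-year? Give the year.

1999

1997: real = 4449.8/1.573 = 2828.86; growth vs 1996 (2891.17) = -2.16%.
1998: real = 4686.9/1.649 = 2842.27; growth vs 1997 (2828.86) = 0.47%.
1999: real = 5309.9/1.787 = 2971.40; growth vs 1998 (2842.27) = 4.54%.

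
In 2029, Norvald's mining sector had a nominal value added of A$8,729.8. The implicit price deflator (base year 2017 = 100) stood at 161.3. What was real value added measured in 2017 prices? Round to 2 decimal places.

A$5,412.15

Real value added = Nominal / (implicit price deflator/100) = 8729.8 / 1.613 = 5412.15.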